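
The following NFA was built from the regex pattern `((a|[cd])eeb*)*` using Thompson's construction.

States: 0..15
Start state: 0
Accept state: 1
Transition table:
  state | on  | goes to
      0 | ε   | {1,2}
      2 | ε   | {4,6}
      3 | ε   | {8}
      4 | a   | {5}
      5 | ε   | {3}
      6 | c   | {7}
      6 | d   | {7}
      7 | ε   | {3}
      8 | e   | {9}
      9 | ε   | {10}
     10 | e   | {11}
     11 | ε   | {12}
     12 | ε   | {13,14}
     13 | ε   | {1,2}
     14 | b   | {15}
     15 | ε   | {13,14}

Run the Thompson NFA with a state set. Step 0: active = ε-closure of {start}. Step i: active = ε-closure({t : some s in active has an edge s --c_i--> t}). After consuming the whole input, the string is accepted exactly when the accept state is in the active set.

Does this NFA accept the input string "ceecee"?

Answer: ACCEPT

Steps:
initial (ε-close {0}): {0,1,2,4,6}
'c' @ 1: {3,7,8}
'e' @ 2: {9,10}
'e' @ 3: {1,2,4,6,11,12,13,14}  ✓accept
'c' @ 4: {3,7,8}
'e' @ 5: {9,10}
'e' @ 6: {1,2,4,6,11,12,13,14}  ✓accept
final: {1,2,4,6,11,12,13,14}; accept 1 in set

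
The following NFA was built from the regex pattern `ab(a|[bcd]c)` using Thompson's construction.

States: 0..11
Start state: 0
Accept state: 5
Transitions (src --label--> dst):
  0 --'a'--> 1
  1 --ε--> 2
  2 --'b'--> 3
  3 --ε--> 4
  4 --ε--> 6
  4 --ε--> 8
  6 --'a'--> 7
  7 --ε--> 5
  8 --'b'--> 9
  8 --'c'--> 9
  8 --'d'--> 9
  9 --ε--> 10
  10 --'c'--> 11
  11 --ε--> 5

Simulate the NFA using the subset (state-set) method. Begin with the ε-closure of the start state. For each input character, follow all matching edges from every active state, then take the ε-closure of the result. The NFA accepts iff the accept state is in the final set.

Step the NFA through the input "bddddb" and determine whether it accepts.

initial (ε-close {0}): {0}
'b' @ 1: {}  — no active states
rest 'ddddb' ignored (set empty)
final: {}; accept 5 not in set

Answer: REJECT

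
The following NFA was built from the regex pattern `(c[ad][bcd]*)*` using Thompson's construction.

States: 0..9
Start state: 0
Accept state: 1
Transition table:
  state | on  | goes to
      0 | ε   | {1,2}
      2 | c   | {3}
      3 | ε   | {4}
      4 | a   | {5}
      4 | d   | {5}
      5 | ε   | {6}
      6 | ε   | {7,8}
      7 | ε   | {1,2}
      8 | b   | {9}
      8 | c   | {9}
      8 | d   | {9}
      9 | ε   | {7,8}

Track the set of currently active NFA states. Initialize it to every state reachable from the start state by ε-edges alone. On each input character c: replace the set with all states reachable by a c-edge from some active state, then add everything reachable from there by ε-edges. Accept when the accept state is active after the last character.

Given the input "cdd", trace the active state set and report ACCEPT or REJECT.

initial (ε-close {0}): {0,1,2}
'c' @ 1: {3,4}
'd' @ 2: {1,2,5,6,7,8}  (accept∈set)
'd' @ 3: {1,2,7,8,9}  (accept∈set)
end set {1,2,7,8,9} — state 1 in

Answer: ACCEPT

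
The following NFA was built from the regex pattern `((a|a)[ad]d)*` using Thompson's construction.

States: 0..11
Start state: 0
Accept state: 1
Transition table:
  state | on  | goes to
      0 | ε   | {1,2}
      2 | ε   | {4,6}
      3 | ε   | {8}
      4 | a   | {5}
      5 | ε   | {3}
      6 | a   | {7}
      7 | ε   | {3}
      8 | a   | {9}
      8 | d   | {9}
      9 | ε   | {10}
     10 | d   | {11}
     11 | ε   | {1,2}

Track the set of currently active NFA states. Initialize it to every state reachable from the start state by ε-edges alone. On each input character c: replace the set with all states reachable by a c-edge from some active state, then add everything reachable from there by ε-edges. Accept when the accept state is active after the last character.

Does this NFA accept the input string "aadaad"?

Answer: ACCEPT

Trace:
S₀ = ε-closure({0}) = {0,1,2,4,6}
'a' @ 1: {3,5,7,8}
'a' @ 2: {9,10}
'd' @ 3: {1,2,4,6,11}  (accept∈set)
'a' @ 4: {3,5,7,8}
'a' @ 5: {9,10}
'd' @ 6: {1,2,4,6,11}  (accept∈set)
after full input: {1,2,4,6,11}  (accept=1 in)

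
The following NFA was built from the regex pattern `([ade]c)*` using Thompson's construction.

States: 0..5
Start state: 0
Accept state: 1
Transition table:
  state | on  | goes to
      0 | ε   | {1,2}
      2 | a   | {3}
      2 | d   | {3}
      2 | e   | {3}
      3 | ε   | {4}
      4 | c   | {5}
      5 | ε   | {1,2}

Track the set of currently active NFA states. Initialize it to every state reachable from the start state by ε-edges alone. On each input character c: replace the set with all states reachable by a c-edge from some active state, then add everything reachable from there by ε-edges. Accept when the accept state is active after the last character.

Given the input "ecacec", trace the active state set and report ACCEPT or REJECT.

Answer: ACCEPT

Trace:
initial (ε-close {0}): {0,1,2}
'e' @ 1: {3,4}
'c' @ 2: {1,2,5}  [accepting]
'a' @ 3: {3,4}
'c' @ 4: {1,2,5}  [accepting]
'e' @ 5: {3,4}
'c' @ 6: {1,2,5}  [accepting]
after full input: {1,2,5}  (accept=1 in)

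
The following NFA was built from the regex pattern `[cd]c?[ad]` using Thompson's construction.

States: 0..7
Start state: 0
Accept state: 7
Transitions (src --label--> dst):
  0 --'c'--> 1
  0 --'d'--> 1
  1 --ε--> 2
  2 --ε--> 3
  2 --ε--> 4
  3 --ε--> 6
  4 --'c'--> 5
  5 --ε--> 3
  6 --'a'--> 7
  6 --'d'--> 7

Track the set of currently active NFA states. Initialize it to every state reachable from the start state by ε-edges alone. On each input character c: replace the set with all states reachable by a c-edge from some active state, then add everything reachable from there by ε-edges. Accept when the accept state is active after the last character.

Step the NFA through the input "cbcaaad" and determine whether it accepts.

Answer: REJECT

Trace:
start: ε-closure({0}) = {0}
'c' @ 1: {1,2,3,4,6}
'b' @ 2: {}  — dead — no transitions
rest 'caaad' ignored (set empty)
end set {} — state 7 not in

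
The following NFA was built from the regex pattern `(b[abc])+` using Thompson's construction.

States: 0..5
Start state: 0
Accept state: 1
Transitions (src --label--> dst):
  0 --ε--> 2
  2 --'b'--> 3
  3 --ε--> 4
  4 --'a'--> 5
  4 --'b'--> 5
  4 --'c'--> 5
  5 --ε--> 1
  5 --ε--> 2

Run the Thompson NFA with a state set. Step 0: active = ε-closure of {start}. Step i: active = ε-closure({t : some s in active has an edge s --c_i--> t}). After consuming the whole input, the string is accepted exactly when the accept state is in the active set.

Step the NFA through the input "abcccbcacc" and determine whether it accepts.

Answer: REJECT

Trace:
S₀ = ε-closure({0}) = {0,2}
'a' @ 1: {}  — state set empty
rest 'bcccbcacc' ignored (set empty)
after full input: {}  (accept=1 not in)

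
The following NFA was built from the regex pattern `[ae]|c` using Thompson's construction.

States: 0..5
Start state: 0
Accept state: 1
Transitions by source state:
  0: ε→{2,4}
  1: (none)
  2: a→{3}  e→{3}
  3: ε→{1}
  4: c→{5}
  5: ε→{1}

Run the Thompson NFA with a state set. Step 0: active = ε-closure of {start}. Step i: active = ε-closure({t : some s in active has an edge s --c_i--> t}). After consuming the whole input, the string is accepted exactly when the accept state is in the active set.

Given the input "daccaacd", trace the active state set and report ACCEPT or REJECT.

S₀ = ε-closure({0}) = {0,2,4}
'd' @ 1: {}  — dead — no transitions
rest 'accaacd' ignored (set empty)
final: {}; accept 1 not in set

Answer: REJECT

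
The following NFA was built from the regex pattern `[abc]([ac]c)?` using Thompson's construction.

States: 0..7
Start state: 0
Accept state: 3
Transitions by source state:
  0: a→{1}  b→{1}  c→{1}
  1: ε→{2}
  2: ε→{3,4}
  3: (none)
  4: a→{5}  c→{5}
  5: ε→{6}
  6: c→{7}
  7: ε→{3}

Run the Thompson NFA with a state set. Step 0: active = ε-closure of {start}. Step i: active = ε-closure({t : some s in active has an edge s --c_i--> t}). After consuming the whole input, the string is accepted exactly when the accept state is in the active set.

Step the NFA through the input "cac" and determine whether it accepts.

initial (ε-close {0}): {0}
'c' @ 1: {1,2,3,4}  [accepting]
'a' @ 2: {5,6}
'c' @ 3: {3,7}  [accepting]
end set {3,7} — state 3 in

Answer: ACCEPT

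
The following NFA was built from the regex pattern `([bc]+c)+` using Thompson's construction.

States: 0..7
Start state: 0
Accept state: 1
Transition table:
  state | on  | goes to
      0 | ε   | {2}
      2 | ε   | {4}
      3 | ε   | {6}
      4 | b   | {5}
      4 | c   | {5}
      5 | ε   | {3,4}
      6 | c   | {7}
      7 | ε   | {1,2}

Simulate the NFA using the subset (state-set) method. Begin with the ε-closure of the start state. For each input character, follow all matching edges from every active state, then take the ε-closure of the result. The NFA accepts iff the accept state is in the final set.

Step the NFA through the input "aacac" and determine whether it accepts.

initial (ε-close {0}): {0,2,4}
'a' @ 1: {}  — no active states
rest 'acac' ignored (set empty)
end set {} — state 1 not in

Answer: REJECT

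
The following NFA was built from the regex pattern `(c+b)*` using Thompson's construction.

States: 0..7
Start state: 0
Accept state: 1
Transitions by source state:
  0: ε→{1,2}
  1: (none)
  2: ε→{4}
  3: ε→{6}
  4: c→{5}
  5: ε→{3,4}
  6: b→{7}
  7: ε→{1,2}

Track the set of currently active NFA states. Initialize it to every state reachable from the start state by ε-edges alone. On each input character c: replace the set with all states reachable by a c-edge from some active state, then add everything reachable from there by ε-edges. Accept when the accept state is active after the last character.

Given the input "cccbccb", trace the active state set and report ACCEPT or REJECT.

Answer: ACCEPT

Steps:
initial (ε-close {0}): {0,1,2,4}
'c' @ 1: {3,4,5,6}
'c' @ 2: {3,4,5,6}
'c' @ 3: {3,4,5,6}
'b' @ 4: {1,2,4,7}  ✓accept
'c' @ 5: {3,4,5,6}
'c' @ 6: {3,4,5,6}
'b' @ 7: {1,2,4,7}  ✓accept
end set {1,2,4,7} — state 1 in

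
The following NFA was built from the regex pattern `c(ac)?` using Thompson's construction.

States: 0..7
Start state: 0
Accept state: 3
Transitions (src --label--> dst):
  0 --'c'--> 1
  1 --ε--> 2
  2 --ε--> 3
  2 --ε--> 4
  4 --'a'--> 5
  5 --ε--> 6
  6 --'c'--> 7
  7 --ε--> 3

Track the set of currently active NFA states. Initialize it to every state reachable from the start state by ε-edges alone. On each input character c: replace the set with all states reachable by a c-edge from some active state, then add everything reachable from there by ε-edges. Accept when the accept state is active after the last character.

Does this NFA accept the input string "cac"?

Answer: ACCEPT

Derivation:
start: ε-closure({0}) = {0}
'c' @ 1: {1,2,3,4}  [accepting]
'a' @ 2: {5,6}
'c' @ 3: {3,7}  [accepting]
final: {3,7}; accept 3 in set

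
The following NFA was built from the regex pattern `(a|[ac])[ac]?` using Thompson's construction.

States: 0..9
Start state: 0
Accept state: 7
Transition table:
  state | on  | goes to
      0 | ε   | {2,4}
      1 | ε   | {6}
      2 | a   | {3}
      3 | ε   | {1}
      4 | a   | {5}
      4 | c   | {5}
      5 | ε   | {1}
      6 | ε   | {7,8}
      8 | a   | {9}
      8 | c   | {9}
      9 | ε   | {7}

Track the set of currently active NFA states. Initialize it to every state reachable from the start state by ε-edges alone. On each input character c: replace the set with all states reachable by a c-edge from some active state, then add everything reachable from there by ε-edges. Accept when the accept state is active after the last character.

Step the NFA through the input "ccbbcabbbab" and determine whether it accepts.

initial (ε-close {0}): {0,2,4}
'c' @ 1: {1,5,6,7,8}  ✓accept
'c' @ 2: {7,9}  ✓accept
'b' @ 3: {}  — no active states
rest 'bcabbbab' ignored (set empty)
final: {}; accept 7 not in set

Answer: REJECT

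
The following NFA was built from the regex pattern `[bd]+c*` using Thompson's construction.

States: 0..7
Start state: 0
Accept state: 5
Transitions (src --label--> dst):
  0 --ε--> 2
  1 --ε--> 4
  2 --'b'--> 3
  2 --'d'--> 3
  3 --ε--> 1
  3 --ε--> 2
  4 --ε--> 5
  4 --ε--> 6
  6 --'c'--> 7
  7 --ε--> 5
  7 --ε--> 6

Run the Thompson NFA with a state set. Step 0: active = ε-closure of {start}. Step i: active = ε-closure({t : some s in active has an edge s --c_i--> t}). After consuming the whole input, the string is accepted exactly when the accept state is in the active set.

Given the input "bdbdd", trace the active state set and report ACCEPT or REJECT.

start: ε-closure({0}) = {0,2}
'b' @ 1: {1,2,3,4,5,6}  ✓accept
'd' @ 2: {1,2,3,4,5,6}  ✓accept
'b' @ 3: {1,2,3,4,5,6}  ✓accept
'd' @ 4: {1,2,3,4,5,6}  ✓accept
'd' @ 5: {1,2,3,4,5,6}  ✓accept
after full input: {1,2,3,4,5,6}  (accept=5 in)

Answer: ACCEPT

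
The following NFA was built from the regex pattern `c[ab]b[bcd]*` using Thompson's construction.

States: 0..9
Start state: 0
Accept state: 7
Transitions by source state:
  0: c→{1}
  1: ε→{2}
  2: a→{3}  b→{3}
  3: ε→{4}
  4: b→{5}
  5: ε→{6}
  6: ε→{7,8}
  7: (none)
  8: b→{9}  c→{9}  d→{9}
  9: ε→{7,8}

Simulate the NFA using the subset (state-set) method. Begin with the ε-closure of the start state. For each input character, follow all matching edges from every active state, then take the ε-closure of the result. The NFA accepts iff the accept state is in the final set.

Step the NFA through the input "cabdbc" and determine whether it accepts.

Answer: ACCEPT

Steps:
start: ε-closure({0}) = {0}
'c' @ 1: {1,2}
'a' @ 2: {3,4}
'b' @ 3: {5,6,7,8}  ✓accept
'd' @ 4: {7,8,9}  ✓accept
'b' @ 5: {7,8,9}  ✓accept
'c' @ 6: {7,8,9}  ✓accept
after full input: {7,8,9}  (accept=7 in)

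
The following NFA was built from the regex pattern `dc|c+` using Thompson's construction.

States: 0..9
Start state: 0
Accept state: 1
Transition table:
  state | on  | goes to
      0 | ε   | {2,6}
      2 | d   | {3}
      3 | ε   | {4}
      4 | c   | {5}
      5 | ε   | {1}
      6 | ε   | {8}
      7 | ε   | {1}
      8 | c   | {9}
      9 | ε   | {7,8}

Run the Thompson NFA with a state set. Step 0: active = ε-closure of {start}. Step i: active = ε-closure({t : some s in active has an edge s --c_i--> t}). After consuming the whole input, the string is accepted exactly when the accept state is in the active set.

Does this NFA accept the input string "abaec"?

Answer: REJECT

Derivation:
S₀ = ε-closure({0}) = {0,2,6,8}
'a' @ 1: {}  — state set empty
rest 'baec' ignored (set empty)
final: {}; accept 1 not in set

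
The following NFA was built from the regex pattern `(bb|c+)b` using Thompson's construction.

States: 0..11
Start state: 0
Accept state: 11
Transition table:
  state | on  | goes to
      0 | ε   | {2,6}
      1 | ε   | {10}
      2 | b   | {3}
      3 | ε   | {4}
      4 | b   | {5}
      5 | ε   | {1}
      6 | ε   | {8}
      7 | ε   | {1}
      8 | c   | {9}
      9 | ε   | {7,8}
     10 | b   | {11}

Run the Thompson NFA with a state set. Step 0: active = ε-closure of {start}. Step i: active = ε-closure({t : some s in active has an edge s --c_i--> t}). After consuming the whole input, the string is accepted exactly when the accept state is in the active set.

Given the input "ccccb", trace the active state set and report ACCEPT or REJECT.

start: ε-closure({0}) = {0,2,6,8}
'c' @ 1: {1,7,8,9,10}
'c' @ 2: {1,7,8,9,10}
'c' @ 3: {1,7,8,9,10}
'c' @ 4: {1,7,8,9,10}
'b' @ 5: {11}  (accept∈set)
after full input: {11}  (accept=11 in)

Answer: ACCEPT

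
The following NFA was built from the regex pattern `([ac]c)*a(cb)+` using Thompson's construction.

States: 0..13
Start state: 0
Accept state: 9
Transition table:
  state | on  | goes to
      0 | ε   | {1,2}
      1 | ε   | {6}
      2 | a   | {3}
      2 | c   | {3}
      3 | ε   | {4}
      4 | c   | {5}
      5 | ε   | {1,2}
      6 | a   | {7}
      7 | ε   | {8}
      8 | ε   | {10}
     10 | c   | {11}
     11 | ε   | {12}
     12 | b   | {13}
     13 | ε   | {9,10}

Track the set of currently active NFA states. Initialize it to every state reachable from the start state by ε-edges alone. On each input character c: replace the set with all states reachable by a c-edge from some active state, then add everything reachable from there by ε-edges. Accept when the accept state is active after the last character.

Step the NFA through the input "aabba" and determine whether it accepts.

Answer: REJECT

Trace:
S₀ = ε-closure({0}) = {0,1,2,6}
'a' @ 1: {3,4,7,8,10}
'a' @ 2: {}  — no active states
rest 'bba' ignored (set empty)
after full input: {}  (accept=9 not in)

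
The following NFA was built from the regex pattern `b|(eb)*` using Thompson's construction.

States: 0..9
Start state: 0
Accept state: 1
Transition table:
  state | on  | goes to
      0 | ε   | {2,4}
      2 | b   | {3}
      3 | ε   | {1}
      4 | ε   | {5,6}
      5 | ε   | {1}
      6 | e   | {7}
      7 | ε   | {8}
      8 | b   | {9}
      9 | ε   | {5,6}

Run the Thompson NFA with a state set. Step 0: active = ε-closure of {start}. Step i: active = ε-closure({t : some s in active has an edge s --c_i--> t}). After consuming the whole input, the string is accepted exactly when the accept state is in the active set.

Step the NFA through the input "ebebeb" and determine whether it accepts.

S₀ = ε-closure({0}) = {0,1,2,4,5,6}
'e' @ 1: {7,8}
'b' @ 2: {1,5,6,9}  ✓accept
'e' @ 3: {7,8}
'b' @ 4: {1,5,6,9}  ✓accept
'e' @ 5: {7,8}
'b' @ 6: {1,5,6,9}  ✓accept
after full input: {1,5,6,9}  (accept=1 in)

Answer: ACCEPT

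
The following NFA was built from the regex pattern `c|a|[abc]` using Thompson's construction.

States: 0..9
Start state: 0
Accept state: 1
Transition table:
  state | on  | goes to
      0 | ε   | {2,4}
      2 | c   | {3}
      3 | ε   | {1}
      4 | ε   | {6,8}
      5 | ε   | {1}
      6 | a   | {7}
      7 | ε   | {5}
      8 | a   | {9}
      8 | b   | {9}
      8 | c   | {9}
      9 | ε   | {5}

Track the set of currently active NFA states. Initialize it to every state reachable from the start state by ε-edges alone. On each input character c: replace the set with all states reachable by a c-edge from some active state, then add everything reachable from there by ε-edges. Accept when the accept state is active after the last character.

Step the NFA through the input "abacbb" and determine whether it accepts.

Answer: REJECT

Derivation:
S₀ = ε-closure({0}) = {0,2,4,6,8}
'a' @ 1: {1,5,7,9}  (accept∈set)
'b' @ 2: {}  — no active states
rest 'acbb' ignored (set empty)
final: {}; accept 1 not in set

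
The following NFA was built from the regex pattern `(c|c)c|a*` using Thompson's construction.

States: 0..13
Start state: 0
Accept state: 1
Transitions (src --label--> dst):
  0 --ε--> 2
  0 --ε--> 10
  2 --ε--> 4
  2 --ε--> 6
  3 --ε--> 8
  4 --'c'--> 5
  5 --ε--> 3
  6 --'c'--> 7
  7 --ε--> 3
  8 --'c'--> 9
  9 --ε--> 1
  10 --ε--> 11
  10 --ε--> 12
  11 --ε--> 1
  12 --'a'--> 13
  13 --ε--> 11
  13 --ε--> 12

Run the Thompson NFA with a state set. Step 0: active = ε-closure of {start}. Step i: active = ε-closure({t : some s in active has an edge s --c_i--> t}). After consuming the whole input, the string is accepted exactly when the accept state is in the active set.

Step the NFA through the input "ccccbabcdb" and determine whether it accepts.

start: ε-closure({0}) = {0,1,2,4,6,10,11,12}
'c' @ 1: {3,5,7,8}
'c' @ 2: {1,9}  ✓accept
'c' @ 3: {}  — state set empty
rest 'cbabcdb' ignored (set empty)
after full input: {}  (accept=1 not in)

Answer: REJECT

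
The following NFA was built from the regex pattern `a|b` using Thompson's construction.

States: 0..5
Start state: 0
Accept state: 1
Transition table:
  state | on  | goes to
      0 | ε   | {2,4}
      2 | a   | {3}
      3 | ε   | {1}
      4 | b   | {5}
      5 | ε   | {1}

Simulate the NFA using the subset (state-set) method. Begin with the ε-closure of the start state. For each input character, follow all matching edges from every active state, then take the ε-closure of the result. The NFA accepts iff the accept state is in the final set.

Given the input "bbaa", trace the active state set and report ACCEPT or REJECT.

Answer: REJECT

Derivation:
start: ε-closure({0}) = {0,2,4}
'b' @ 1: {1,5}  (accept∈set)
'b' @ 2: {}  — dead — no transitions
rest 'aa' ignored (set empty)
final: {}; accept 1 not in set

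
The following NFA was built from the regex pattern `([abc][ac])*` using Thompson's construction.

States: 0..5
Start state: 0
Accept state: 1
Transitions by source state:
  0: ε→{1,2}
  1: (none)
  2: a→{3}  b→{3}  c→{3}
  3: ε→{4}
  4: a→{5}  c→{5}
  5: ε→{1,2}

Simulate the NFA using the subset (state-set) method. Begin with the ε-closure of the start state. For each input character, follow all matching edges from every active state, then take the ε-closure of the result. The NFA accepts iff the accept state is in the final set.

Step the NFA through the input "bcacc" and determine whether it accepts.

Answer: REJECT

Derivation:
S₀ = ε-closure({0}) = {0,1,2}
'b' @ 1: {3,4}
'c' @ 2: {1,2,5}  (accept∈set)
'a' @ 3: {3,4}
'c' @ 4: {1,2,5}  (accept∈set)
'c' @ 5: {3,4}
final: {3,4}; accept 1 not in set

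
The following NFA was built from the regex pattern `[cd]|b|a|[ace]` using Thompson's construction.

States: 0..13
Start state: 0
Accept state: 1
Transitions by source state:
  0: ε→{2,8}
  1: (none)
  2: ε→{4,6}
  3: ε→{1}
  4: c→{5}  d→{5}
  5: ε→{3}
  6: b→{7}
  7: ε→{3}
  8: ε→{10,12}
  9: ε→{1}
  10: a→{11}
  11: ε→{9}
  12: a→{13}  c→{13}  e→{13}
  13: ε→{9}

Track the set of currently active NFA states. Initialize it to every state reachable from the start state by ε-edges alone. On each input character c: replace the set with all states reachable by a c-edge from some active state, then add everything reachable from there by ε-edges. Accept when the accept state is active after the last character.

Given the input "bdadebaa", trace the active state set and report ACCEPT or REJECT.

initial (ε-close {0}): {0,2,4,6,8,10,12}
'b' @ 1: {1,3,7}  [accepting]
'd' @ 2: {}  — dead — no transitions
rest 'adebaa' ignored (set empty)
after full input: {}  (accept=1 not in)

Answer: REJECT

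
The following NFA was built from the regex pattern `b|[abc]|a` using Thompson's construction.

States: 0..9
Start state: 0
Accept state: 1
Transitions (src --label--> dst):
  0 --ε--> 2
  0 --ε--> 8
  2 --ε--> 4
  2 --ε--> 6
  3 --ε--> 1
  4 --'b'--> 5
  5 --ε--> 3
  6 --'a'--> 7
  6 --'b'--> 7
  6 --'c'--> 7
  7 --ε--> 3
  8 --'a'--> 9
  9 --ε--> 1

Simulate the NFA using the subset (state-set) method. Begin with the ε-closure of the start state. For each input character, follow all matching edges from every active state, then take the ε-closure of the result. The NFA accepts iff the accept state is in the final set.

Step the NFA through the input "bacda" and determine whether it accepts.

Answer: REJECT

Derivation:
S₀ = ε-closure({0}) = {0,2,4,6,8}
'b' @ 1: {1,3,5,7}  [accepting]
'a' @ 2: {}  — dead — no transitions
rest 'cda' ignored (set empty)
end set {} — state 1 not in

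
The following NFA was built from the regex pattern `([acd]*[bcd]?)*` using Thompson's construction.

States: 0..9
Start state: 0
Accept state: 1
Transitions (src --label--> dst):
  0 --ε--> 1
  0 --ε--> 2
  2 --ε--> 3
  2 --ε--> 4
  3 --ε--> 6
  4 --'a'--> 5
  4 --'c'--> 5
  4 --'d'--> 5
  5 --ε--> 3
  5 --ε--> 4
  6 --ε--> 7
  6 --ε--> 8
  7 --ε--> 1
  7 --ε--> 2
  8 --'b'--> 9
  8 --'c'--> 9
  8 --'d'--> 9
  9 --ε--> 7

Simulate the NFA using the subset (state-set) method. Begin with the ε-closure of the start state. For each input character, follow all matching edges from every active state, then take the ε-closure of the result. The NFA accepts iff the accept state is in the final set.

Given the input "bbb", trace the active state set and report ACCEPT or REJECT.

Answer: ACCEPT

Steps:
initial (ε-close {0}): {0,1,2,3,4,6,7,8}
'b' @ 1: {1,2,3,4,6,7,8,9}  (accept∈set)
'b' @ 2: {1,2,3,4,6,7,8,9}  (accept∈set)
'b' @ 3: {1,2,3,4,6,7,8,9}  (accept∈set)
after full input: {1,2,3,4,6,7,8,9}  (accept=1 in)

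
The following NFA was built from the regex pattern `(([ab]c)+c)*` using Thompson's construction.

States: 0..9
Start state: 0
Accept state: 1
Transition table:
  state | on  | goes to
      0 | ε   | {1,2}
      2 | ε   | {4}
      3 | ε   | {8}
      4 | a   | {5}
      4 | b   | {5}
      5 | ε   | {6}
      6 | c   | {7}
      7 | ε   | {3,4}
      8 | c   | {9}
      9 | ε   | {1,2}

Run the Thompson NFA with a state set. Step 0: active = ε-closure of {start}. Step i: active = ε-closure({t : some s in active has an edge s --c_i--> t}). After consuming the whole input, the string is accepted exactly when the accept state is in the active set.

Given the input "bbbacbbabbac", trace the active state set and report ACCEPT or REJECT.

start: ε-closure({0}) = {0,1,2,4}
'b' @ 1: {5,6}
'b' @ 2: {}  — state set empty
rest 'bacbbabbac' ignored (set empty)
final: {}; accept 1 not in set

Answer: REJECT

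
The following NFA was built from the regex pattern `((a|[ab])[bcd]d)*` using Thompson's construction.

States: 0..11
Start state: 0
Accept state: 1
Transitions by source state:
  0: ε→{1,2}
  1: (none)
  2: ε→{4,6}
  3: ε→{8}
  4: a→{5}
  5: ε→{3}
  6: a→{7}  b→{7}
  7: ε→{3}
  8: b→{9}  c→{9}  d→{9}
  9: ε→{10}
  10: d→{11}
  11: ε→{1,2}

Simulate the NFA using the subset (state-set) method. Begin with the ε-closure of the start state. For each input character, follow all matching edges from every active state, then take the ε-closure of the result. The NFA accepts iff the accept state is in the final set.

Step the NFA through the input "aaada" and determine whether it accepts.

start: ε-closure({0}) = {0,1,2,4,6}
'a' @ 1: {3,5,7,8}
'a' @ 2: {}  — dead — no transitions
rest 'ada' ignored (set empty)
final: {}; accept 1 not in set

Answer: REJECT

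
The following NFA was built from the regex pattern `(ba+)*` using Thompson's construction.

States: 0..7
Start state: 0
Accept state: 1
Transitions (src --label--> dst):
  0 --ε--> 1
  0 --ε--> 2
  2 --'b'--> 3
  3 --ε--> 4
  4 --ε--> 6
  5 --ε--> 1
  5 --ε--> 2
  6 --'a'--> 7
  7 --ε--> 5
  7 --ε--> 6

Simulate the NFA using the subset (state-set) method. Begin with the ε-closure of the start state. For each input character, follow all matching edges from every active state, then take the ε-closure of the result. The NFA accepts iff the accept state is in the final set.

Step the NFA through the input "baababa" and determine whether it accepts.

start: ε-closure({0}) = {0,1,2}
'b' @ 1: {3,4,6}
'a' @ 2: {1,2,5,6,7}  [accepting]
'a' @ 3: {1,2,5,6,7}  [accepting]
'b' @ 4: {3,4,6}
'a' @ 5: {1,2,5,6,7}  [accepting]
'b' @ 6: {3,4,6}
'a' @ 7: {1,2,5,6,7}  [accepting]
final: {1,2,5,6,7}; accept 1 in set

Answer: ACCEPT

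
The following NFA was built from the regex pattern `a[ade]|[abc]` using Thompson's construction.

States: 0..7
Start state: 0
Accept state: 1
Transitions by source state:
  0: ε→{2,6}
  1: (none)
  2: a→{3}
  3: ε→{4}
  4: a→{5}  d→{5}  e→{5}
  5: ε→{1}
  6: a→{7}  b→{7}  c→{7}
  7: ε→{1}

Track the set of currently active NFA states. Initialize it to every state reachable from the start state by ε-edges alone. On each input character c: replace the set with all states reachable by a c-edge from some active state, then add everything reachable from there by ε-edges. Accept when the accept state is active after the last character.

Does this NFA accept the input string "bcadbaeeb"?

initial (ε-close {0}): {0,2,6}
'b' @ 1: {1,7}  [accepting]
'c' @ 2: {}  — no active states
rest 'adbaeeb' ignored (set empty)
end set {} — state 1 not in

Answer: REJECT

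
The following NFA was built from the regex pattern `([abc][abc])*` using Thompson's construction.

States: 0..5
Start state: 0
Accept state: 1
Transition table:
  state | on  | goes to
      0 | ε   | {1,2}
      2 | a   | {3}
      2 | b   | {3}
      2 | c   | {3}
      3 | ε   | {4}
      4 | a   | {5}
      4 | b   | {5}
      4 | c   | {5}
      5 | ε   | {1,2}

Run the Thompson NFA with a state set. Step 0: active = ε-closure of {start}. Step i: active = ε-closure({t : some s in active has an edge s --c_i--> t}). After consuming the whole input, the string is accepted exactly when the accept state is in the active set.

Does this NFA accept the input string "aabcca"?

Answer: ACCEPT

Steps:
initial (ε-close {0}): {0,1,2}
'a' @ 1: {3,4}
'a' @ 2: {1,2,5}  (accept∈set)
'b' @ 3: {3,4}
'c' @ 4: {1,2,5}  (accept∈set)
'c' @ 5: {3,4}
'a' @ 6: {1,2,5}  (accept∈set)
final: {1,2,5}; accept 1 in set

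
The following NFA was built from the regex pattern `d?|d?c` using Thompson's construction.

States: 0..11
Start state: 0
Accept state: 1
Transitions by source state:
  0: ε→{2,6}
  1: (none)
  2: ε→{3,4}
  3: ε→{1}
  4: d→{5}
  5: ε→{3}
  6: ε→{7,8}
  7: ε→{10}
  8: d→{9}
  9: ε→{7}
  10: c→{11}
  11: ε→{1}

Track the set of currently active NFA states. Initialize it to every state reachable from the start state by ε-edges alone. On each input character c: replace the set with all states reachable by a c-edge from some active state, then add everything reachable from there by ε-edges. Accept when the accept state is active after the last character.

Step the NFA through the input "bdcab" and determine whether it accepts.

Answer: REJECT

Trace:
S₀ = ε-closure({0}) = {0,1,2,3,4,6,7,8,10}
'b' @ 1: {}  — no active states
rest 'dcab' ignored (set empty)
end set {} — state 1 not in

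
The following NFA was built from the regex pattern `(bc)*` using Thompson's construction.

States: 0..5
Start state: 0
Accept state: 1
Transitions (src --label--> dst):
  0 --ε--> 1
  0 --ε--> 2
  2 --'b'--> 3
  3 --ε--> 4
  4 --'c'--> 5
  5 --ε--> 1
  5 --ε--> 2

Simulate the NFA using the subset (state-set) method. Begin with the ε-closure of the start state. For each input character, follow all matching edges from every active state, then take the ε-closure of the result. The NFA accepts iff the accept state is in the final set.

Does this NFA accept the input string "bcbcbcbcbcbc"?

Answer: ACCEPT

Trace:
initial (ε-close {0}): {0,1,2}
'b' @ 1: {3,4}
'c' @ 2: {1,2,5}  ✓accept
'b' @ 3: {3,4}
'c' @ 4: {1,2,5}  ✓accept
'b' @ 5: {3,4}
'c' @ 6: {1,2,5}  ✓accept
'b' @ 7: {3,4}
'c' @ 8: {1,2,5}  ✓accept
'b' @ 9: {3,4}
'c' @ 10: {1,2,5}  ✓accept
'b' @ 11: {3,4}
'c' @ 12: {1,2,5}  ✓accept
after full input: {1,2,5}  (accept=1 in)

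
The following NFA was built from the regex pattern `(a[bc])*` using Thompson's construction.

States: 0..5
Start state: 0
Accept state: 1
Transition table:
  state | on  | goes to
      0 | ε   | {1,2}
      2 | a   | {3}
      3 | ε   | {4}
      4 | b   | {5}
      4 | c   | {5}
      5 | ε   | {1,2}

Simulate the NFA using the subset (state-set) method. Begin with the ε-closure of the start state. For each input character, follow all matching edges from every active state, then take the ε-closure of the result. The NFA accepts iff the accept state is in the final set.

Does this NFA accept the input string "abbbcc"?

initial (ε-close {0}): {0,1,2}
'a' @ 1: {3,4}
'b' @ 2: {1,2,5}  ✓accept
'b' @ 3: {}  — state set empty
rest 'bcc' ignored (set empty)
final: {}; accept 1 not in set

Answer: REJECT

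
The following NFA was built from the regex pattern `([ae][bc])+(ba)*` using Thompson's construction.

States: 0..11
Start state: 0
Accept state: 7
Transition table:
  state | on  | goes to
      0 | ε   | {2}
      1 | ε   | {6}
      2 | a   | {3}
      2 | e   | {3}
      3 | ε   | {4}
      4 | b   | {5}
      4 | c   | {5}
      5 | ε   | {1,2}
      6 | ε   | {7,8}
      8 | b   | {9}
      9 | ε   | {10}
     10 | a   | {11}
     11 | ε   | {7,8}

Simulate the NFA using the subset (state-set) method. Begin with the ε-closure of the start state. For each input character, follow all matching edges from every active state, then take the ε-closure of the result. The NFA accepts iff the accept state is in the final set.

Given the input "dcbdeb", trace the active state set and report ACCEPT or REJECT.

Answer: REJECT

Derivation:
S₀ = ε-closure({0}) = {0,2}
'd' @ 1: {}  — no active states
rest 'cbdeb' ignored (set empty)
after full input: {}  (accept=7 not in)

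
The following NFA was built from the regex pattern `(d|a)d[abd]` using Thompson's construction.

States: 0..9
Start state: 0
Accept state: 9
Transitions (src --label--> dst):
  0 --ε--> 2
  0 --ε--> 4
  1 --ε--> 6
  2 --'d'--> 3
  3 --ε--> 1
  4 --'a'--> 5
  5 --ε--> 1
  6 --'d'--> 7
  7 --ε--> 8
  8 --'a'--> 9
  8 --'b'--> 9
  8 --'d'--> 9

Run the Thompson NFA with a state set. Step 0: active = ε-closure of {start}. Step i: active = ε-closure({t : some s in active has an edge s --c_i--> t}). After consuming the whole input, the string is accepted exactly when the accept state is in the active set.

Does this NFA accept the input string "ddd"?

Answer: ACCEPT

Derivation:
initial (ε-close {0}): {0,2,4}
'd' @ 1: {1,3,6}
'd' @ 2: {7,8}
'd' @ 3: {9}  (accept∈set)
end set {9} — state 9 in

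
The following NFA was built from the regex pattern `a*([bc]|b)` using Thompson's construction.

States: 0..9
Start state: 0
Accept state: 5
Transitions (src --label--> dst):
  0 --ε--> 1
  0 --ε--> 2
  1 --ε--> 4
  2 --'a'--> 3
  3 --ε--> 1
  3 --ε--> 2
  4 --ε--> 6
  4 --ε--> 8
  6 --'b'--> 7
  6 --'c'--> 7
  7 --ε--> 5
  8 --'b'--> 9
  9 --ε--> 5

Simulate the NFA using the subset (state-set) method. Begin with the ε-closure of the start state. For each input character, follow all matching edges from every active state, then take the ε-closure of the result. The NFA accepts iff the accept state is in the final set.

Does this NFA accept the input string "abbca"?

Answer: REJECT

Steps:
initial (ε-close {0}): {0,1,2,4,6,8}
'a' @ 1: {1,2,3,4,6,8}
'b' @ 2: {5,7,9}  (accept∈set)
'b' @ 3: {}  — no active states
rest 'ca' ignored (set empty)
after full input: {}  (accept=5 not in)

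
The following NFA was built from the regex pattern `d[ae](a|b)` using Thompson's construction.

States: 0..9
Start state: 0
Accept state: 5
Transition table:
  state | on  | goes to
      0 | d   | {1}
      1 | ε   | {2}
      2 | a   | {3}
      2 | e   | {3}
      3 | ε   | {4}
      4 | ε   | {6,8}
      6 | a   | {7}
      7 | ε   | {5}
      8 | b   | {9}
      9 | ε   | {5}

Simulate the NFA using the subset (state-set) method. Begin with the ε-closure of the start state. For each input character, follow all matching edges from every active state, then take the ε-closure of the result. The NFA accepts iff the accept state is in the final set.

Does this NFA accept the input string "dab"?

Answer: ACCEPT

Steps:
initial (ε-close {0}): {0}
'd' @ 1: {1,2}
'a' @ 2: {3,4,6,8}
'b' @ 3: {5,9}  ✓accept
end set {5,9} — state 5 in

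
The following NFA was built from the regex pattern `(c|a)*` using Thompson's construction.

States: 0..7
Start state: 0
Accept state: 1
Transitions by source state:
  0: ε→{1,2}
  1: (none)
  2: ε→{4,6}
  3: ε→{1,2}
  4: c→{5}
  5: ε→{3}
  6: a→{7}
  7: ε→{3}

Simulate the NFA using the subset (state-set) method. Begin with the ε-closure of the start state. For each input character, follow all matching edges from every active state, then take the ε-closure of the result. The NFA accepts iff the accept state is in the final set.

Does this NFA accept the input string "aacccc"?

S₀ = ε-closure({0}) = {0,1,2,4,6}
'a' @ 1: {1,2,3,4,6,7}  (accept∈set)
'a' @ 2: {1,2,3,4,6,7}  (accept∈set)
'c' @ 3: {1,2,3,4,5,6}  (accept∈set)
'c' @ 4: {1,2,3,4,5,6}  (accept∈set)
'c' @ 5: {1,2,3,4,5,6}  (accept∈set)
'c' @ 6: {1,2,3,4,5,6}  (accept∈set)
after full input: {1,2,3,4,5,6}  (accept=1 in)

Answer: ACCEPT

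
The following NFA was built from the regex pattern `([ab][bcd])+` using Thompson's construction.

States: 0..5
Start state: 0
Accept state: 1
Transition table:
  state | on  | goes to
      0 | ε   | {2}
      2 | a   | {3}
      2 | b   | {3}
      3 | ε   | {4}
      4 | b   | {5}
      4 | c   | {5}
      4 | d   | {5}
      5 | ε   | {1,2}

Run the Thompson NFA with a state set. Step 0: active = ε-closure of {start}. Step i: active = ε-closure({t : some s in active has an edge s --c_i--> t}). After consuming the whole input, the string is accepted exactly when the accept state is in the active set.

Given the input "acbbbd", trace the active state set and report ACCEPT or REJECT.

Answer: ACCEPT

Steps:
initial (ε-close {0}): {0,2}
'a' @ 1: {3,4}
'c' @ 2: {1,2,5}  (accept∈set)
'b' @ 3: {3,4}
'b' @ 4: {1,2,5}  (accept∈set)
'b' @ 5: {3,4}
'd' @ 6: {1,2,5}  (accept∈set)
end set {1,2,5} — state 1 in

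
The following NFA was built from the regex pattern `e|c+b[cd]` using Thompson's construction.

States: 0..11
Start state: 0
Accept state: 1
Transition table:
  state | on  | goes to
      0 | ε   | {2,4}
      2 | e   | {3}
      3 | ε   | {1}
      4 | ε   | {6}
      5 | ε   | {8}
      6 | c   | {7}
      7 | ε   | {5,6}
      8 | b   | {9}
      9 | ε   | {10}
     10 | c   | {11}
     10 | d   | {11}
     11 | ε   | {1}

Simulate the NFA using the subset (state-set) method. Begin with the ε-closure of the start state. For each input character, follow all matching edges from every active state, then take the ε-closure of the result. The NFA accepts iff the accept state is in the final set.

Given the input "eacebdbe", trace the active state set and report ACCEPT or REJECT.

initial (ε-close {0}): {0,2,4,6}
'e' @ 1: {1,3}  ✓accept
'a' @ 2: {}  — state set empty
rest 'cebdbe' ignored (set empty)
end set {} — state 1 not in

Answer: REJECT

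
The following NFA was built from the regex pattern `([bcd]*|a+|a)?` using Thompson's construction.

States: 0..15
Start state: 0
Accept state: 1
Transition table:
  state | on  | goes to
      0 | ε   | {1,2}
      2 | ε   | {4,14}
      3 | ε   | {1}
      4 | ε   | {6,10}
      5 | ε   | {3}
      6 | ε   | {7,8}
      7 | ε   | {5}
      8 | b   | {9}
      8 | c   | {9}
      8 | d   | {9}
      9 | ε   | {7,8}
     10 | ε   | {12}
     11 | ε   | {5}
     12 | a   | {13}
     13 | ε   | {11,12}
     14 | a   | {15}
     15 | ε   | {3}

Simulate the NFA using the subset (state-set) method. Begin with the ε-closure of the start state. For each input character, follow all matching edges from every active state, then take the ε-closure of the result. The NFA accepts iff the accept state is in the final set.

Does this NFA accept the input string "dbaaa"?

S₀ = ε-closure({0}) = {0,1,2,3,4,5,6,7,8,10,12,14}
'd' @ 1: {1,3,5,7,8,9}  ✓accept
'b' @ 2: {1,3,5,7,8,9}  ✓accept
'a' @ 3: {}  — no active states
rest 'aa' ignored (set empty)
after full input: {}  (accept=1 not in)

Answer: REJECT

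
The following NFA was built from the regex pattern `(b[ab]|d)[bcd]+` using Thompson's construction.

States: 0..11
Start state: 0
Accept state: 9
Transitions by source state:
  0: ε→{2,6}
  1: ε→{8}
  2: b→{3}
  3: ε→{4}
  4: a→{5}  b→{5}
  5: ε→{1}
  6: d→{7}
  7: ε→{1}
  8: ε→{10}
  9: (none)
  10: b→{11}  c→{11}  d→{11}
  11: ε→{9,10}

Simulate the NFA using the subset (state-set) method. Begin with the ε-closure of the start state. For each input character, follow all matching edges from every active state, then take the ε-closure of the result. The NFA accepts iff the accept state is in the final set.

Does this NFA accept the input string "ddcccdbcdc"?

Answer: ACCEPT

Trace:
S₀ = ε-closure({0}) = {0,2,6}
'd' @ 1: {1,7,8,10}
'd' @ 2: {9,10,11}  ✓accept
'c' @ 3: {9,10,11}  ✓accept
'c' @ 4: {9,10,11}  ✓accept
'c' @ 5: {9,10,11}  ✓accept
'd' @ 6: {9,10,11}  ✓accept
'b' @ 7: {9,10,11}  ✓accept
'c' @ 8: {9,10,11}  ✓accept
'd' @ 9: {9,10,11}  ✓accept
'c' @ 10: {9,10,11}  ✓accept
after full input: {9,10,11}  (accept=9 in)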